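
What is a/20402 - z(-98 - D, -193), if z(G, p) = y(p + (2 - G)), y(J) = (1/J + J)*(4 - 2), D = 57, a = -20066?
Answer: 13050103/183618 ≈ 71.072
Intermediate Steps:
y(J) = 2*J + 2/J (y(J) = (1/J + J)*2 = (J + 1/J)*2 = 2*J + 2/J)
z(G, p) = 4 - 2*G + 2*p + 2/(2 + p - G) (z(G, p) = 2*(p + (2 - G)) + 2/(p + (2 - G)) = 2*(2 + p - G) + 2/(2 + p - G) = (4 - 2*G + 2*p) + 2/(2 + p - G) = 4 - 2*G + 2*p + 2/(2 + p - G))
a/20402 - z(-98 - D, -193) = -20066/20402 - 2*(1 + (2 - 193 - (-98 - 1*57))²)/(2 - 193 - (-98 - 1*57)) = -20066*1/20402 - 2*(1 + (2 - 193 - (-98 - 57))²)/(2 - 193 - (-98 - 57)) = -10033/10201 - 2*(1 + (2 - 193 - 1*(-155))²)/(2 - 193 - 1*(-155)) = -10033/10201 - 2*(1 + (2 - 193 + 155)²)/(2 - 193 + 155) = -10033/10201 - 2*(1 + (-36)²)/(-36) = -10033/10201 - 2*(-1)*(1 + 1296)/36 = -10033/10201 - 2*(-1)*1297/36 = -10033/10201 - 1*(-1297/18) = -10033/10201 + 1297/18 = 13050103/183618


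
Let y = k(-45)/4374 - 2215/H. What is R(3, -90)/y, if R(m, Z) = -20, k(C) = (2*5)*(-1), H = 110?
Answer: 962280/968951 ≈ 0.99312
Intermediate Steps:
k(C) = -10 (k(C) = 10*(-1) = -10)
y = -968951/48114 (y = -10/4374 - 2215/110 = -10*1/4374 - 2215*1/110 = -5/2187 - 443/22 = -968951/48114 ≈ -20.139)
R(3, -90)/y = -20/(-968951/48114) = -20*(-48114/968951) = 962280/968951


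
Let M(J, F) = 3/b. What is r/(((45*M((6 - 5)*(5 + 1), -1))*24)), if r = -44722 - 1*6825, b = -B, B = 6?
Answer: 51547/540 ≈ 95.457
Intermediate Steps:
b = -6 (b = -1*6 = -6)
M(J, F) = -½ (M(J, F) = 3/(-6) = 3*(-⅙) = -½)
r = -51547 (r = -44722 - 6825 = -51547)
r/(((45*M((6 - 5)*(5 + 1), -1))*24)) = -51547/((45*(-½))*24) = -51547/((-45/2*24)) = -51547/(-540) = -51547*(-1/540) = 51547/540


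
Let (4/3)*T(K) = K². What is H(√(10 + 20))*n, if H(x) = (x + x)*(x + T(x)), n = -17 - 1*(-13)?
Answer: -240 - 180*√30 ≈ -1225.9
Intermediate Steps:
T(K) = 3*K²/4
n = -4 (n = -17 + 13 = -4)
H(x) = 2*x*(x + 3*x²/4) (H(x) = (x + x)*(x + 3*x²/4) = (2*x)*(x + 3*x²/4) = 2*x*(x + 3*x²/4))
H(√(10 + 20))*n = ((√(10 + 20))²*(4 + 3*√(10 + 20))/2)*(-4) = ((√30)²*(4 + 3*√30)/2)*(-4) = ((½)*30*(4 + 3*√30))*(-4) = (60 + 45*√30)*(-4) = -240 - 180*√30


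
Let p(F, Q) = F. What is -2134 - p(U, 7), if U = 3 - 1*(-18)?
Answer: -2155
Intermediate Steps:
U = 21 (U = 3 + 18 = 21)
-2134 - p(U, 7) = -2134 - 1*21 = -2134 - 21 = -2155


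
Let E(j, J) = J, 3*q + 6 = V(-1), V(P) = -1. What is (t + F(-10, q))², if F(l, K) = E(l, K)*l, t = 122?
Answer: 190096/9 ≈ 21122.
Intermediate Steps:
q = -7/3 (q = -2 + (⅓)*(-1) = -2 - ⅓ = -7/3 ≈ -2.3333)
F(l, K) = K*l
(t + F(-10, q))² = (122 - 7/3*(-10))² = (122 + 70/3)² = (436/3)² = 190096/9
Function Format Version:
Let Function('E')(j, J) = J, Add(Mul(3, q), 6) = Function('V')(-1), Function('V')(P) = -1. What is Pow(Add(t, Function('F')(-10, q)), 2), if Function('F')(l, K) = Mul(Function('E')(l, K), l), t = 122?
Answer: Rational(190096, 9) ≈ 21122.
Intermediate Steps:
q = Rational(-7, 3) (q = Add(-2, Mul(Rational(1, 3), -1)) = Add(-2, Rational(-1, 3)) = Rational(-7, 3) ≈ -2.3333)
Function('F')(l, K) = Mul(K, l)
Pow(Add(t, Function('F')(-10, q)), 2) = Pow(Add(122, Mul(Rational(-7, 3), -10)), 2) = Pow(Add(122, Rational(70, 3)), 2) = Pow(Rational(436, 3), 2) = Rational(190096, 9)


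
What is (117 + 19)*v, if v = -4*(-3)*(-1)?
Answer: -1632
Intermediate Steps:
v = -12 (v = 12*(-1) = -12)
(117 + 19)*v = (117 + 19)*(-12) = 136*(-12) = -1632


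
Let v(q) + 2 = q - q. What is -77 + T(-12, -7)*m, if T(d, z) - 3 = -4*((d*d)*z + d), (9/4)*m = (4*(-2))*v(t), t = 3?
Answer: 86873/3 ≈ 28958.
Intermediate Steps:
v(q) = -2 (v(q) = -2 + (q - q) = -2 + 0 = -2)
m = 64/9 (m = 4*((4*(-2))*(-2))/9 = 4*(-8*(-2))/9 = (4/9)*16 = 64/9 ≈ 7.1111)
T(d, z) = 3 - 4*d - 4*z*d**2 (T(d, z) = 3 - 4*((d*d)*z + d) = 3 - 4*(d**2*z + d) = 3 - 4*(z*d**2 + d) = 3 - 4*(d + z*d**2) = 3 + (-4*d - 4*z*d**2) = 3 - 4*d - 4*z*d**2)
-77 + T(-12, -7)*m = -77 + (3 - 4*(-12) - 4*(-7)*(-12)**2)*(64/9) = -77 + (3 + 48 - 4*(-7)*144)*(64/9) = -77 + (3 + 48 + 4032)*(64/9) = -77 + 4083*(64/9) = -77 + 87104/3 = 86873/3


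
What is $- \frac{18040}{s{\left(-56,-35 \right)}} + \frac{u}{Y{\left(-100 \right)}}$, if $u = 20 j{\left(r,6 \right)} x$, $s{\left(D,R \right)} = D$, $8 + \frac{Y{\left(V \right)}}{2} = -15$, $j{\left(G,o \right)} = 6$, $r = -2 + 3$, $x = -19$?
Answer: $\frac{59845}{161} \approx 371.71$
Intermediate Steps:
$r = 1$
$Y{\left(V \right)} = -46$ ($Y{\left(V \right)} = -16 + 2 \left(-15\right) = -16 - 30 = -46$)
$u = -2280$ ($u = 20 \cdot 6 \left(-19\right) = 120 \left(-19\right) = -2280$)
$- \frac{18040}{s{\left(-56,-35 \right)}} + \frac{u}{Y{\left(-100 \right)}} = - \frac{18040}{-56} - \frac{2280}{-46} = \left(-18040\right) \left(- \frac{1}{56}\right) - - \frac{1140}{23} = \frac{2255}{7} + \frac{1140}{23} = \frac{59845}{161}$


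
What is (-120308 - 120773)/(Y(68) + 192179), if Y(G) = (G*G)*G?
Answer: -241081/506611 ≈ -0.47587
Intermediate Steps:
Y(G) = G³ (Y(G) = G²*G = G³)
(-120308 - 120773)/(Y(68) + 192179) = (-120308 - 120773)/(68³ + 192179) = -241081/(314432 + 192179) = -241081/506611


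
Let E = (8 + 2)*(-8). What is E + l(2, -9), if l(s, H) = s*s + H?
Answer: -85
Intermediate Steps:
l(s, H) = H + s² (l(s, H) = s² + H = H + s²)
E = -80 (E = 10*(-8) = -80)
E + l(2, -9) = -80 + (-9 + 2²) = -80 + (-9 + 4) = -80 - 5 = -85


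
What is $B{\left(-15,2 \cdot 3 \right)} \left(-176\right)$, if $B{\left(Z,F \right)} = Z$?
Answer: $2640$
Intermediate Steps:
$B{\left(-15,2 \cdot 3 \right)} \left(-176\right) = \left(-15\right) \left(-176\right) = 2640$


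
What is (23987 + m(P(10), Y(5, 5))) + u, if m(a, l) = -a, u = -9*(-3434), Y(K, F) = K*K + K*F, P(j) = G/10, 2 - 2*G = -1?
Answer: 1097857/20 ≈ 54893.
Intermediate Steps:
G = 3/2 (G = 1 - 1/2*(-1) = 1 + 1/2 = 3/2 ≈ 1.5000)
P(j) = 3/20 (P(j) = (3/2)/10 = (3/2)*(1/10) = 3/20)
Y(K, F) = K**2 + F*K
u = 30906
(23987 + m(P(10), Y(5, 5))) + u = (23987 - 1*3/20) + 30906 = (23987 - 3/20) + 30906 = 479737/20 + 30906 = 1097857/20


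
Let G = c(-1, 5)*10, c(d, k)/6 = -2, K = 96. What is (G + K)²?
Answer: 576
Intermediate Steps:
c(d, k) = -12 (c(d, k) = 6*(-2) = -12)
G = -120 (G = -12*10 = -120)
(G + K)² = (-120 + 96)² = (-24)² = 576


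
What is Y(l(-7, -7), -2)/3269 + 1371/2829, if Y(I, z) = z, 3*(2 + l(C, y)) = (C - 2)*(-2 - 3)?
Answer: 1492047/3082667 ≈ 0.48401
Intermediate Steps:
l(C, y) = 4/3 - 5*C/3 (l(C, y) = -2 + ((C - 2)*(-2 - 3))/3 = -2 + ((-2 + C)*(-5))/3 = -2 + (10 - 5*C)/3 = -2 + (10/3 - 5*C/3) = 4/3 - 5*C/3)
Y(l(-7, -7), -2)/3269 + 1371/2829 = -2/3269 + 1371/2829 = -2*1/3269 + 1371*(1/2829) = -2/3269 + 457/943 = 1492047/3082667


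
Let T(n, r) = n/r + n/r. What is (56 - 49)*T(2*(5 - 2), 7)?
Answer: 12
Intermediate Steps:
T(n, r) = 2*n/r
(56 - 49)*T(2*(5 - 2), 7) = (56 - 49)*(2*(2*(5 - 2))/7) = 7*(2*(2*3)*(⅐)) = 7*(2*6*(⅐)) = 7*(12/7) = 12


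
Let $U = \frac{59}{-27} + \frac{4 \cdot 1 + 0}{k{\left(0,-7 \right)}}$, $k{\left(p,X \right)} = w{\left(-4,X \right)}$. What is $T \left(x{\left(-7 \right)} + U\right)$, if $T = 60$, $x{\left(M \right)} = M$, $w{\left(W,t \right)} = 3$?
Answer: $- \frac{4240}{9} \approx -471.11$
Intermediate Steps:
$k{\left(p,X \right)} = 3$
$U = - \frac{23}{27}$ ($U = \frac{59}{-27} + \frac{4 \cdot 1 + 0}{3} = 59 \left(- \frac{1}{27}\right) + \left(4 + 0\right) \frac{1}{3} = - \frac{59}{27} + 4 \cdot \frac{1}{3} = - \frac{59}{27} + \frac{4}{3} = - \frac{23}{27} \approx -0.85185$)
$T \left(x{\left(-7 \right)} + U\right) = 60 \left(-7 - \frac{23}{27}\right) = 60 \left(- \frac{212}{27}\right) = - \frac{4240}{9}$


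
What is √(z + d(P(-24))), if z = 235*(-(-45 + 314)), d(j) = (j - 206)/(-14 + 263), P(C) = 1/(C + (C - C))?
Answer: I*√62711112310/996 ≈ 251.43*I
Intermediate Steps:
P(C) = 1/C (P(C) = 1/(C + 0) = 1/C)
d(j) = -206/249 + j/249 (d(j) = (-206 + j)/249 = (-206 + j)*(1/249) = -206/249 + j/249)
z = -63215 (z = 235*(-1*269) = 235*(-269) = -63215)
√(z + d(P(-24))) = √(-63215 + (-206/249 + (1/249)/(-24))) = √(-63215 + (-206/249 + (1/249)*(-1/24))) = √(-63215 + (-206/249 - 1/5976)) = √(-63215 - 4945/5976) = √(-377777785/5976) = I*√62711112310/996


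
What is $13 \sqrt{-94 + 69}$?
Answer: $65 i \approx 65.0 i$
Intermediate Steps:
$13 \sqrt{-94 + 69} = 13 \sqrt{-25} = 13 \cdot 5 i = 65 i$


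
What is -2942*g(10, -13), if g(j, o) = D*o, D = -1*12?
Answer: -458952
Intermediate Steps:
D = -12
g(j, o) = -12*o
-2942*g(10, -13) = -(-35304)*(-13) = -2942*156 = -458952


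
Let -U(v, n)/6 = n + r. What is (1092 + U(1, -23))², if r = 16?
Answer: 1285956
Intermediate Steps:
U(v, n) = -96 - 6*n (U(v, n) = -6*(n + 16) = -6*(16 + n) = -96 - 6*n)
(1092 + U(1, -23))² = (1092 + (-96 - 6*(-23)))² = (1092 + (-96 + 138))² = (1092 + 42)² = 1134² = 1285956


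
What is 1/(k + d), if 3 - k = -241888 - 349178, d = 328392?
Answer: 1/919461 ≈ 1.0876e-6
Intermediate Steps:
k = 591069 (k = 3 - (-241888 - 349178) = 3 - 1*(-591066) = 3 + 591066 = 591069)
1/(k + d) = 1/(591069 + 328392) = 1/919461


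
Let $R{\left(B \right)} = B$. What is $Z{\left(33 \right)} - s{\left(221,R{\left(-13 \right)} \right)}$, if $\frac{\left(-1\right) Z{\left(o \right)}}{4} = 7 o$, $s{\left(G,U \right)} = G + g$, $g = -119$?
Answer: $-1026$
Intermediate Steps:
$s{\left(G,U \right)} = -119 + G$ ($s{\left(G,U \right)} = G - 119 = -119 + G$)
$Z{\left(o \right)} = - 28 o$ ($Z{\left(o \right)} = - 4 \cdot 7 o = - 28 o$)
$Z{\left(33 \right)} - s{\left(221,R{\left(-13 \right)} \right)} = \left(-28\right) 33 - \left(-119 + 221\right) = -924 - 102 = -1026$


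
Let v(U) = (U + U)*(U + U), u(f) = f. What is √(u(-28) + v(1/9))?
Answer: 2*I*√566/9 ≈ 5.2868*I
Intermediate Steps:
v(U) = 4*U² (v(U) = (2*U)*(2*U) = 4*U²)
√(u(-28) + v(1/9)) = √(-28 + 4*(1/9)²) = √(-28 + 4*(⅑)²) = √(-28 + 4*(1/81)) = √(-28 + 4/81) = √(-2264/81) = 2*I*√566/9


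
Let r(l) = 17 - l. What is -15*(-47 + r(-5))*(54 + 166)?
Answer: 82500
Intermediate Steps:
-15*(-47 + r(-5))*(54 + 166) = -15*(-47 + (17 - 1*(-5)))*(54 + 166) = -15*(-47 + (17 + 5))*220 = -15*(-47 + 22)*220 = -(-375)*220 = -15*(-5500) = 82500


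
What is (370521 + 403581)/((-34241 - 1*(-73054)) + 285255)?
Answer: 387051/162034 ≈ 2.3887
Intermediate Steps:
(370521 + 403581)/((-34241 - 1*(-73054)) + 285255) = 774102/((-34241 + 73054) + 285255) = 774102/(38813 + 285255) = 774102/324068 = 774102*(1/324068) = 387051/162034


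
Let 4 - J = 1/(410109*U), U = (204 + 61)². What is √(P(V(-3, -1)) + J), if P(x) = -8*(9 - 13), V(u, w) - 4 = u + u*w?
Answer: √425199601613945991/108678885 ≈ 6.0000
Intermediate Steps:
V(u, w) = 4 + u + u*w (V(u, w) = 4 + (u + u*w) = 4 + u + u*w)
U = 70225 (U = 265² = 70225)
P(x) = 32 (P(x) = -8*(-4) = 32)
J = 115199618099/28799904525 (J = 4 - 1/(410109*70225) = 4 - 1*1/28799904525 = 4 - 1/28799904525 = 115199618099/28799904525 ≈ 4.0000)
√(P(V(-3, -1)) + J) = √(32 + 115199618099/28799904525) = √(1036796562899/28799904525) = √425199601613945991/108678885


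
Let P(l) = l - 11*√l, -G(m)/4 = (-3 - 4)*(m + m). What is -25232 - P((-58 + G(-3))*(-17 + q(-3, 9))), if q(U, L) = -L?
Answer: -31108 + 22*√1469 ≈ -30265.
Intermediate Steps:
G(m) = 56*m (G(m) = -4*(-3 - 4)*(m + m) = -(-28)*2*m = -(-56)*m = 56*m)
P(l) = l - 11*√l
-25232 - P((-58 + G(-3))*(-17 + q(-3, 9))) = -25232 - ((-58 + 56*(-3))*(-17 - 1*9) - 11*2*√1469) = -25232 - ((-58 - 168)*(-17 - 9) - 11*2*√1469) = -25232 - (-226*(-26) - 11*2*√1469) = -25232 - (5876 - 22*√1469) = -25232 + (-5876 + 22*√1469) = -31108 + 22*√1469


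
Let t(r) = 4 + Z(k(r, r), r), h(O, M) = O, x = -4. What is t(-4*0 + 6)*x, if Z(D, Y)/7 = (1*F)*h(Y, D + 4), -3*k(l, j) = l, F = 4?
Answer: -688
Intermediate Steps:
k(l, j) = -l/3
Z(D, Y) = 28*Y (Z(D, Y) = 7*((1*4)*Y) = 7*(4*Y) = 28*Y)
t(r) = 4 + 28*r
t(-4*0 + 6)*x = (4 + 28*(-4*0 + 6))*(-4) = (4 + 28*(0 + 6))*(-4) = (4 + 28*6)*(-4) = (4 + 168)*(-4) = 172*(-4) = -688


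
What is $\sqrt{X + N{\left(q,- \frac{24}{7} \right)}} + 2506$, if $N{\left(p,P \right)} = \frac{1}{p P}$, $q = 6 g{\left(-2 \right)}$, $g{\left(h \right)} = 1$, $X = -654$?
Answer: $2506 + \frac{i \sqrt{94183}}{12} \approx 2506.0 + 25.574 i$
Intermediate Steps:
$q = 6$ ($q = 6 \cdot 1 = 6$)
$N{\left(p,P \right)} = \frac{1}{P p}$
$\sqrt{X + N{\left(q,- \frac{24}{7} \right)}} + 2506 = \sqrt{-654 + \frac{1}{- \frac{24}{7} \cdot 6}} + 2506 = \sqrt{-654 + \frac{1}{\left(-24\right) \frac{1}{7}} \cdot \frac{1}{6}} + 2506 = \sqrt{-654 + \frac{1}{- \frac{24}{7}} \cdot \frac{1}{6}} + 2506 = \sqrt{-654 - \frac{7}{144}} + 2506 = \sqrt{- \frac{94183}{144}} + 2506 = \frac{i \sqrt{94183}}{12} + 2506 = 2506 + \frac{i \sqrt{94183}}{12}$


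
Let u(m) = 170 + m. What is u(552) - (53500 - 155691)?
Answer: 102913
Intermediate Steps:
u(552) - (53500 - 155691) = (170 + 552) - (53500 - 155691) = 722 - 1*(-102191) = 722 + 102191 = 102913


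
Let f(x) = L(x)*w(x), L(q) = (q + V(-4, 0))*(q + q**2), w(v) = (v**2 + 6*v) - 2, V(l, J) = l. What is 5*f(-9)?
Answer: -117000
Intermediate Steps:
w(v) = -2 + v**2 + 6*v
L(q) = (-4 + q)*(q + q**2) (L(q) = (q - 4)*(q + q**2) = (-4 + q)*(q + q**2))
f(x) = x*(-4 + x**2 - 3*x)*(-2 + x**2 + 6*x) (f(x) = (x*(-4 + x**2 - 3*x))*(-2 + x**2 + 6*x) = x*(-4 + x**2 - 3*x)*(-2 + x**2 + 6*x))
5*f(-9) = 5*(-9*(-4 + (-9)**2 - 3*(-9))*(-2 + (-9)**2 + 6*(-9))) = 5*(-9*(-4 + 81 + 27)*(-2 + 81 - 54)) = 5*(-9*104*25) = 5*(-23400) = -117000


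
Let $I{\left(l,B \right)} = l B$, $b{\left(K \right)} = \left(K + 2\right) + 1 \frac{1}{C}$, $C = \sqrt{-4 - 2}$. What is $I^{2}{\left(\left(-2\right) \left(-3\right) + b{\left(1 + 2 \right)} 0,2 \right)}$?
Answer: $144$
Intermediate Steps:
$C = i \sqrt{6}$ ($C = \sqrt{-6} = i \sqrt{6} \approx 2.4495 i$)
$b{\left(K \right)} = 2 + K - \frac{i \sqrt{6}}{6}$ ($b{\left(K \right)} = \left(K + 2\right) + 1 \frac{1}{i \sqrt{6}} = \left(2 + K\right) + 1 \left(- \frac{i \sqrt{6}}{6}\right) = \left(2 + K\right) - \frac{i \sqrt{6}}{6} = 2 + K - \frac{i \sqrt{6}}{6}$)
$I{\left(l,B \right)} = B l$
$I^{2}{\left(\left(-2\right) \left(-3\right) + b{\left(1 + 2 \right)} 0,2 \right)} = \left(2 \left(\left(-2\right) \left(-3\right) + \left(2 + \left(1 + 2\right) - \frac{i \sqrt{6}}{6}\right) 0\right)\right)^{2} = \left(2 \left(6 + \left(2 + 3 - \frac{i \sqrt{6}}{6}\right) 0\right)\right)^{2} = \left(2 \left(6 + \left(5 - \frac{i \sqrt{6}}{6}\right) 0\right)\right)^{2} = \left(2 \left(6 + 0\right)\right)^{2} = \left(2 \cdot 6\right)^{2} = 12^{2} = 144$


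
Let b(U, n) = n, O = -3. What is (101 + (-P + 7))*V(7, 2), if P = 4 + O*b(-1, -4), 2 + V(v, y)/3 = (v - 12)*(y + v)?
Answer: -12972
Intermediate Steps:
V(v, y) = -6 + 3*(-12 + v)*(v + y) (V(v, y) = -6 + 3*((v - 12)*(y + v)) = -6 + 3*((-12 + v)*(v + y)) = -6 + 3*(-12 + v)*(v + y))
P = 16 (P = 4 - 3*(-4) = 4 + 12 = 16)
(101 + (-P + 7))*V(7, 2) = (101 + (-1*16 + 7))*(-6 - 36*7 - 36*2 + 3*7² + 3*7*2) = (101 + (-16 + 7))*(-6 - 252 - 72 + 3*49 + 42) = (101 - 9)*(-6 - 252 - 72 + 147 + 42) = 92*(-141) = -12972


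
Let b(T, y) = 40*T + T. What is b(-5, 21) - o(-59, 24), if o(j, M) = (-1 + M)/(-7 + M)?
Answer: -3508/17 ≈ -206.35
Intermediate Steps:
b(T, y) = 41*T
o(j, M) = (-1 + M)/(-7 + M)
b(-5, 21) - o(-59, 24) = 41*(-5) - (-1 + 24)/(-7 + 24) = -205 - 23/17 = -3508/17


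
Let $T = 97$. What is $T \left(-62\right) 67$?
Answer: $-402938$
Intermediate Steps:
$T \left(-62\right) 67 = 97 \left(-62\right) 67 = \left(-6014\right) 67 = -402938$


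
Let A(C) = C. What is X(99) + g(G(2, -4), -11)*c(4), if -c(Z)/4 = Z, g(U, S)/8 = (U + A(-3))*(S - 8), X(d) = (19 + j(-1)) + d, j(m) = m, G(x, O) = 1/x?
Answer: -5963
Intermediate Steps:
X(d) = 18 + d (X(d) = (19 - 1) + d = 18 + d)
g(U, S) = 8*(-8 + S)*(-3 + U) (g(U, S) = 8*((U - 3)*(S - 8)) = 8*((-3 + U)*(-8 + S)) = 8*((-8 + S)*(-3 + U)) = 8*(-8 + S)*(-3 + U))
c(Z) = -4*Z
X(99) + g(G(2, -4), -11)*c(4) = (18 + 99) + (192 - 64/2 - 24*(-11) + 8*(-11)/2)*(-4*4) = 117 + (192 - 64*½ + 264 + 8*(-11)*(½))*(-16) = 117 + (192 - 32 + 264 - 44)*(-16) = 117 + 380*(-16) = 117 - 6080 = -5963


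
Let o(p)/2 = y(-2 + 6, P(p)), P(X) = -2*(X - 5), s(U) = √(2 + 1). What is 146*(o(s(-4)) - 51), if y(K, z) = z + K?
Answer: -3358 - 584*√3 ≈ -4369.5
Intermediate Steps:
s(U) = √3
P(X) = 10 - 2*X (P(X) = -2*(-5 + X) = 10 - 2*X)
y(K, z) = K + z
o(p) = 28 - 4*p (o(p) = 2*((-2 + 6) + (10 - 2*p)) = 2*(4 + (10 - 2*p)) = 2*(14 - 2*p) = 28 - 4*p)
146*(o(s(-4)) - 51) = 146*((28 - 4*√3) - 51) = 146*(-23 - 4*√3) = -3358 - 584*√3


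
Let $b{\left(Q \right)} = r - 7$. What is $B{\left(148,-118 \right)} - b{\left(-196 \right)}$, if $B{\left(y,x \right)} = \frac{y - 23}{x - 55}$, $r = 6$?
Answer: $\frac{48}{173} \approx 0.27746$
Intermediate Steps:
$b{\left(Q \right)} = -1$ ($b{\left(Q \right)} = 6 - 7 = -1$)
$B{\left(y,x \right)} = \frac{-23 + y}{-55 + x}$
$B{\left(148,-118 \right)} - b{\left(-196 \right)} = \frac{-23 + 148}{-55 - 118} - -1 = \frac{1}{-173} \cdot 125 + 1 = \left(- \frac{1}{173}\right) 125 + 1 = - \frac{125}{173} + 1 = \frac{48}{173}$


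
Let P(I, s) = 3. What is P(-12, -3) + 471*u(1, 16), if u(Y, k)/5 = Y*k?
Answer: 37683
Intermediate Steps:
u(Y, k) = 5*Y*k (u(Y, k) = 5*(Y*k) = 5*Y*k)
P(-12, -3) + 471*u(1, 16) = 3 + 471*(5*1*16) = 3 + 471*80 = 3 + 37680 = 37683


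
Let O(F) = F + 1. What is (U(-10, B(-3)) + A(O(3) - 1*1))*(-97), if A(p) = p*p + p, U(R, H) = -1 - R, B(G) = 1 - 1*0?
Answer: -2037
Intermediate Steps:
O(F) = 1 + F
B(G) = 1 (B(G) = 1 + 0 = 1)
A(p) = p + p² (A(p) = p² + p = p + p²)
(U(-10, B(-3)) + A(O(3) - 1*1))*(-97) = ((-1 - 1*(-10)) + ((1 + 3) - 1*1)*(1 + ((1 + 3) - 1*1)))*(-97) = ((-1 + 10) + (4 - 1)*(1 + (4 - 1)))*(-97) = (9 + 3*(1 + 3))*(-97) = (9 + 3*4)*(-97) = (9 + 12)*(-97) = 21*(-97) = -2037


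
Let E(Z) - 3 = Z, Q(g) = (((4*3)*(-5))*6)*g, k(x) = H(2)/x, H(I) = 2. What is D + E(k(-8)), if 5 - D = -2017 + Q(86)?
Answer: 131939/4 ≈ 32985.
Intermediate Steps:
k(x) = 2/x
Q(g) = -360*g (Q(g) = ((12*(-5))*6)*g = (-60*6)*g = -360*g)
E(Z) = 3 + Z
D = 32982 (D = 5 - (-2017 - 360*86) = 5 - (-2017 - 30960) = 5 - 1*(-32977) = 5 + 32977 = 32982)
D + E(k(-8)) = 32982 + (3 + 2/(-8)) = 32982 + (3 + 2*(-1/8)) = 32982 + (3 - 1/4) = 32982 + 11/4 = 131939/4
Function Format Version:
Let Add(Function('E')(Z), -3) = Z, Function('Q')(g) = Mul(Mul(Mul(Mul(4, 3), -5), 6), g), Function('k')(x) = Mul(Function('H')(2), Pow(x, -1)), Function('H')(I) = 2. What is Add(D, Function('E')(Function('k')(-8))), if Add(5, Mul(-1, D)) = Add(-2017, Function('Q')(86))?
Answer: Rational(131939, 4) ≈ 32985.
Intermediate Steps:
Function('k')(x) = Mul(2, Pow(x, -1))
Function('Q')(g) = Mul(-360, g) (Function('Q')(g) = Mul(Mul(Mul(12, -5), 6), g) = Mul(Mul(-60, 6), g) = Mul(-360, g))
Function('E')(Z) = Add(3, Z)
D = 32982 (D = Add(5, Mul(-1, Add(-2017, Mul(-360, 86)))) = Add(5, Mul(-1, Add(-2017, -30960))) = Add(5, Mul(-1, -32977)) = Add(5, 32977) = 32982)
Add(D, Function('E')(Function('k')(-8))) = Add(32982, Add(3, Mul(2, Pow(-8, -1)))) = Add(32982, Add(3, Mul(2, Rational(-1, 8)))) = Add(32982, Add(3, Rational(-1, 4))) = Add(32982, Rational(11, 4)) = Rational(131939, 4)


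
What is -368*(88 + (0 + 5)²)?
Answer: -41584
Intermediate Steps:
-368*(88 + (0 + 5)²) = -368*(88 + 5²) = -368*(88 + 25) = -368*113 = -41584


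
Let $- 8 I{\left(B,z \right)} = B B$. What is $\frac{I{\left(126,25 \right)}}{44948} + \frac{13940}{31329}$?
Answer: $\frac{1128805439}{2816351784} \approx 0.4008$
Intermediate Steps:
$I{\left(B,z \right)} = - \frac{B^{2}}{8}$ ($I{\left(B,z \right)} = - \frac{B B}{8} = - \frac{B^{2}}{8}$)
$\frac{I{\left(126,25 \right)}}{44948} + \frac{13940}{31329} = \frac{\left(- \frac{1}{8}\right) 126^{2}}{44948} + \frac{13940}{31329} = \left(- \frac{1}{8}\right) 15876 \cdot \frac{1}{44948} + 13940 \cdot \frac{1}{31329} = \left(- \frac{3969}{2}\right) \frac{1}{44948} + \frac{13940}{31329} = - \frac{3969}{89896} + \frac{13940}{31329} = \frac{1128805439}{2816351784}$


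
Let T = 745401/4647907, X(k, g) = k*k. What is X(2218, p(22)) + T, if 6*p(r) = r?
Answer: 22865490781669/4647907 ≈ 4.9195e+6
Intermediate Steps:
p(r) = r/6
X(k, g) = k²
T = 745401/4647907 (T = 745401*(1/4647907) = 745401/4647907 ≈ 0.16037)
X(2218, p(22)) + T = 2218² + 745401/4647907 = 4919524 + 745401/4647907 = 22865490781669/4647907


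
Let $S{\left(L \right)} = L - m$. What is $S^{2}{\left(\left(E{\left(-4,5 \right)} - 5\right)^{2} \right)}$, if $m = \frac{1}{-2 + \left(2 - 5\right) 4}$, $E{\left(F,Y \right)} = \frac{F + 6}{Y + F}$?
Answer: $\frac{16129}{196} \approx 82.291$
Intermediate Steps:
$E{\left(F,Y \right)} = \frac{6 + F}{F + Y}$
$m = - \frac{1}{14}$ ($m = \frac{1}{-2 - 12} = \frac{1}{-14} = - \frac{1}{14} \approx -0.071429$)
$S{\left(L \right)} = \frac{1}{14} + L$ ($S{\left(L \right)} = L - - \frac{1}{14} = L + \frac{1}{14} = \frac{1}{14} + L$)
$S^{2}{\left(\left(E{\left(-4,5 \right)} - 5\right)^{2} \right)} = \left(\frac{1}{14} + \left(\frac{6 - 4}{-4 + 5} - 5\right)^{2}\right)^{2} = \left(\frac{1}{14} + \left(1^{-1} \cdot 2 - 5\right)^{2}\right)^{2} = \left(\frac{1}{14} + \left(1 \cdot 2 - 5\right)^{2}\right)^{2} = \left(\frac{1}{14} + \left(2 - 5\right)^{2}\right)^{2} = \left(\frac{1}{14} + \left(-3\right)^{2}\right)^{2} = \left(\frac{1}{14} + 9\right)^{2} = \left(\frac{127}{14}\right)^{2} = \frac{16129}{196}$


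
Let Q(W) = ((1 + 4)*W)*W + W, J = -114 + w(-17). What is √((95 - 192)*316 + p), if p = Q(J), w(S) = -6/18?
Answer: 2*√77837/3 ≈ 186.00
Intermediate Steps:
w(S) = -⅓ (w(S) = -6*1/18 = -⅓)
J = -343/3 (J = -114 - ⅓ = -343/3 ≈ -114.33)
Q(W) = W + 5*W² (Q(W) = (5*W)*W + W = 5*W² + W = W + 5*W²)
p = 587216/9 (p = -343*(1 + 5*(-343/3))/3 = -343*(1 - 1715/3)/3 = -343/3*(-1712/3) = 587216/9 ≈ 65246.)
√((95 - 192)*316 + p) = √((95 - 192)*316 + 587216/9) = √(-97*316 + 587216/9) = √(-30652 + 587216/9) = √(311348/9) = 2*√77837/3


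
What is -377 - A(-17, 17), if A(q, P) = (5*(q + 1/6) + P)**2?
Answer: -175981/36 ≈ -4888.4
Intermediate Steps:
A(q, P) = (5/6 + P + 5*q)**2 (A(q, P) = (5*(q + 1/6) + P)**2 = (5*(1/6 + q) + P)**2 = ((5/6 + 5*q) + P)**2 = (5/6 + P + 5*q)**2)
-377 - A(-17, 17) = -377 - (5 + 6*17 + 30*(-17))**2/36 = -377 - (5 + 102 - 510)**2/36 = -377 - (-403)**2/36 = -377 - 162409/36 = -175981/36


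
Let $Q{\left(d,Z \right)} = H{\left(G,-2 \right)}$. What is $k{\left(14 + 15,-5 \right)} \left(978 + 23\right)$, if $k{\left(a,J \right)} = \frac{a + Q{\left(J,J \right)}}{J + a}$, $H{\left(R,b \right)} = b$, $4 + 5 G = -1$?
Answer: $\frac{9009}{8} \approx 1126.1$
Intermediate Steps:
$G = -1$ ($G = - \frac{4}{5} + \frac{1}{5} \left(-1\right) = - \frac{4}{5} - \frac{1}{5} = -1$)
$Q{\left(d,Z \right)} = -2$
$k{\left(a,J \right)} = \frac{-2 + a}{J + a}$ ($k{\left(a,J \right)} = \frac{a - 2}{J + a} = \frac{-2 + a}{J + a}$)
$k{\left(14 + 15,-5 \right)} \left(978 + 23\right) = \frac{-2 + \left(14 + 15\right)}{-5 + \left(14 + 15\right)} \left(978 + 23\right) = \frac{-2 + 29}{-5 + 29} \cdot 1001 = \frac{1}{24} \cdot 27 \cdot 1001 = \frac{9}{8} \cdot 1001 = \frac{9009}{8}$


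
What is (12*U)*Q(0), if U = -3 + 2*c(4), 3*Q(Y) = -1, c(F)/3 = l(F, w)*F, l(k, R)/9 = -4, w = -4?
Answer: 3468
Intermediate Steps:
l(k, R) = -36 (l(k, R) = 9*(-4) = -36)
c(F) = -108*F (c(F) = 3*(-36*F) = -108*F)
Q(Y) = -1/3 (Q(Y) = (1/3)*(-1) = -1/3)
U = -867 (U = -3 + 2*(-108*4) = -3 + 2*(-432) = -3 - 864 = -867)
(12*U)*Q(0) = (12*(-867))*(-1/3) = -10404*(-1/3) = 3468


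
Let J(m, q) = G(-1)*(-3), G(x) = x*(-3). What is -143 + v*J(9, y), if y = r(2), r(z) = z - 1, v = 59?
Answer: -674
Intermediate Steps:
r(z) = -1 + z
G(x) = -3*x
y = 1 (y = -1 + 2 = 1)
J(m, q) = -9 (J(m, q) = -3*(-1)*(-3) = 3*(-3) = -9)
-143 + v*J(9, y) = -143 + 59*(-9) = -143 - 531 = -674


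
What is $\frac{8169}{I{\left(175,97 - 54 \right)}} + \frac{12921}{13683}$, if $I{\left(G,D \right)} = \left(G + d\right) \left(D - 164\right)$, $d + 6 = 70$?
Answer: $\frac{87295324}{131899559} \approx 0.66183$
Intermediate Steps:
$d = 64$ ($d = -6 + 70 = 64$)
$I{\left(G,D \right)} = \left(-164 + D\right) \left(64 + G\right)$ ($I{\left(G,D \right)} = \left(G + 64\right) \left(D - 164\right) = \left(64 + G\right) \left(-164 + D\right) = \left(-164 + D\right) \left(64 + G\right)$)
$\frac{8169}{I{\left(175,97 - 54 \right)}} + \frac{12921}{13683} = \frac{8169}{-10496 - 28700 + 64 \left(97 - 54\right) + \left(97 - 54\right) 175} + \frac{12921}{13683} = \frac{8169}{-10496 - 28700 + 64 \cdot 43 + 43 \cdot 175} + 12921 \cdot \frac{1}{13683} = \frac{8169}{-10496 - 28700 + 2752 + 7525} + \frac{4307}{4561} = \frac{8169}{-28919} + \frac{4307}{4561} = 8169 \left(- \frac{1}{28919}\right) + \frac{4307}{4561} = - \frac{8169}{28919} + \frac{4307}{4561} = \frac{87295324}{131899559}$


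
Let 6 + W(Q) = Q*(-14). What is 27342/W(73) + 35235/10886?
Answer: -32677929/1398851 ≈ -23.361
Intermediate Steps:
W(Q) = -6 - 14*Q (W(Q) = -6 + Q*(-14) = -6 - 14*Q)
27342/W(73) + 35235/10886 = 27342/(-6 - 14*73) + 35235/10886 = 27342/(-6 - 1022) + 35235*(1/10886) = 27342/(-1028) + 35235/10886 = 27342*(-1/1028) + 35235/10886 = -13671/514 + 35235/10886 = -32677929/1398851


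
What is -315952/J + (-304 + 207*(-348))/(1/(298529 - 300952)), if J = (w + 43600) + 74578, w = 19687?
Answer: 265548923828/1515 ≈ 1.7528e+8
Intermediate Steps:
J = 137865 (J = (19687 + 43600) + 74578 = 63287 + 74578 = 137865)
-315952/J + (-304 + 207*(-348))/(1/(298529 - 300952)) = -315952/137865 + (-304 + 207*(-348))/(1/(298529 - 300952)) = -315952*1/137865 + (-304 - 72036)/(1/(-2423)) = -3472/1515 - 72340/(-1/2423) = -3472/1515 - 72340*(-2423) = -3472/1515 + 175279820 = 265548923828/1515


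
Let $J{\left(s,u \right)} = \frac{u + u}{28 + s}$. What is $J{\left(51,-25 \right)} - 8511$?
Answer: $- \frac{672419}{79} \approx -8511.6$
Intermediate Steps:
$J{\left(s,u \right)} = \frac{2 u}{28 + s}$
$J{\left(51,-25 \right)} - 8511 = 2 \left(-25\right) \frac{1}{28 + 51} - 8511 = 2 \left(-25\right) \frac{1}{79} - 8511 = - \frac{50}{79} - 8511 = - \frac{672419}{79}$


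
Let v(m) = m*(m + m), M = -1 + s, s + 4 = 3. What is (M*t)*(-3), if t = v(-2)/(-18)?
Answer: -8/3 ≈ -2.6667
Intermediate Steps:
s = -1 (s = -4 + 3 = -1)
M = -2 (M = -1 - 1 = -2)
v(m) = 2*m**2 (v(m) = m*(2*m) = 2*m**2)
t = -4/9 (t = (2*(-2)**2)/(-18) = (2*4)*(-1/18) = 8*(-1/18) = -4/9 ≈ -0.44444)
(M*t)*(-3) = -2*(-4/9)*(-3) = (8/9)*(-3) = -8/3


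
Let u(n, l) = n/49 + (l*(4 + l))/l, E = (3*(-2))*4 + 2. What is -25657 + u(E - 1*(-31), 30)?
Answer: -1255518/49 ≈ -25623.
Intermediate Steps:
E = -22 (E = -6*4 + 2 = -24 + 2 = -22)
u(n, l) = 4 + l + n/49 (u(n, l) = n*(1/49) + (4 + l) = n/49 + (4 + l) = 4 + l + n/49)
-25657 + u(E - 1*(-31), 30) = -25657 + (4 + 30 + (-22 - 1*(-31))/49) = -25657 + (4 + 30 + (-22 + 31)/49) = -25657 + (4 + 30 + (1/49)*9) = -25657 + (4 + 30 + 9/49) = -25657 + 1675/49 = -1255518/49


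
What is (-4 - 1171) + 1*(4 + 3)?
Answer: -1168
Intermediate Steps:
(-4 - 1171) + 1*(4 + 3) = -1175 + 1*7 = -1175 + 7 = -1168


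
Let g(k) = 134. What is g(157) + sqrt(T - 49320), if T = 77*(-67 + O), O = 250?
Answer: 134 + I*sqrt(35229) ≈ 134.0 + 187.69*I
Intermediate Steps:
T = 14091 (T = 77*(-67 + 250) = 77*183 = 14091)
g(157) + sqrt(T - 49320) = 134 + sqrt(14091 - 49320) = 134 + sqrt(-35229) = 134 + I*sqrt(35229)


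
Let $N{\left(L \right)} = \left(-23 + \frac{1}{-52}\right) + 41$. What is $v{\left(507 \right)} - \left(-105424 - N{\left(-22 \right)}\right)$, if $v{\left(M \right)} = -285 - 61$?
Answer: $\frac{5464991}{52} \approx 1.051 \cdot 10^{5}$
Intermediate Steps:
$v{\left(M \right)} = -346$
$N{\left(L \right)} = \frac{935}{52}$ ($N{\left(L \right)} = \left(-23 - \frac{1}{52}\right) + 41 = - \frac{1197}{52} + 41 = \frac{935}{52}$)
$v{\left(507 \right)} - \left(-105424 - N{\left(-22 \right)}\right) = -346 - \left(-105424 - \frac{935}{52}\right) = -346 - - \frac{5482983}{52} = -346 + \frac{5482983}{52} = \frac{5464991}{52}$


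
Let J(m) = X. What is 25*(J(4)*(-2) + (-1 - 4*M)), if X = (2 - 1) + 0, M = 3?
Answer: -375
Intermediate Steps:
X = 1 (X = 1 + 0 = 1)
J(m) = 1
25*(J(4)*(-2) + (-1 - 4*M)) = 25*(1*(-2) + (-1 - 4*3)) = 25*(-2 + (-1 - 12)) = 25*(-2 - 13) = 25*(-15) = -375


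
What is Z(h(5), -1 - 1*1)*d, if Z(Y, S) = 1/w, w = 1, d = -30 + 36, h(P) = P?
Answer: 6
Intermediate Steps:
d = 6
Z(Y, S) = 1 (Z(Y, S) = 1/1 = 1)
Z(h(5), -1 - 1*1)*d = 1*6 = 6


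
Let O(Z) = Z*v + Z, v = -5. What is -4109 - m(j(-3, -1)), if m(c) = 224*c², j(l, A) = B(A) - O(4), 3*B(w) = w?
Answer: -531797/9 ≈ -59089.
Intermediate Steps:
O(Z) = -4*Z (O(Z) = Z*(-5) + Z = -5*Z + Z = -4*Z)
B(w) = w/3
j(l, A) = 16 + A/3 (j(l, A) = A/3 - (-4)*4 = A/3 - 1*(-16) = A/3 + 16 = 16 + A/3)
-4109 - m(j(-3, -1)) = -4109 - 224*(16 + (⅓)*(-1))² = -4109 - 224*(16 - ⅓)² = -4109 - 224*(47/3)² = -4109 - 224*2209/9 = -4109 - 1*494816/9 = -4109 - 494816/9 = -531797/9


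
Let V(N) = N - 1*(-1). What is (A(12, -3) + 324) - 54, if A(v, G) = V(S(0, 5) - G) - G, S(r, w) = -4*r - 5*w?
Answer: 252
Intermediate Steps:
S(r, w) = -5*w - 4*r
V(N) = 1 + N (V(N) = N + 1 = 1 + N)
A(v, G) = -24 - 2*G (A(v, G) = (1 + ((-5*5 - 4*0) - G)) - G = (1 + ((-25 + 0) - G)) - G = (1 + (-25 - G)) - G = (-24 - G) - G = -24 - 2*G)
(A(12, -3) + 324) - 54 = ((-24 - 2*(-3)) + 324) - 54 = ((-24 + 6) + 324) - 54 = (-18 + 324) - 54 = 306 - 54 = 252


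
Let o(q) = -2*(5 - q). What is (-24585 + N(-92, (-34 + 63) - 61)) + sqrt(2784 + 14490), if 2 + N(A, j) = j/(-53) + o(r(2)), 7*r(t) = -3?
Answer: -9125581/371 + sqrt(17274) ≈ -24466.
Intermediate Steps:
r(t) = -3/7 (r(t) = (1/7)*(-3) = -3/7)
o(q) = -10 + 2*q
N(A, j) = -90/7 - j/53 (N(A, j) = -2 + (j/(-53) + (-10 + 2*(-3/7))) = -2 + (-j/53 + (-10 - 6/7)) = -2 + (-j/53 - 76/7) = -2 + (-76/7 - j/53) = -90/7 - j/53)
(-24585 + N(-92, (-34 + 63) - 61)) + sqrt(2784 + 14490) = (-24585 + (-90/7 - ((-34 + 63) - 61)/53)) + sqrt(2784 + 14490) = (-24585 + (-90/7 - (29 - 61)/53)) + sqrt(17274) = (-24585 + (-90/7 - 1/53*(-32))) + sqrt(17274) = (-24585 + (-90/7 + 32/53)) + sqrt(17274) = (-24585 - 4546/371) + sqrt(17274) = -9125581/371 + sqrt(17274)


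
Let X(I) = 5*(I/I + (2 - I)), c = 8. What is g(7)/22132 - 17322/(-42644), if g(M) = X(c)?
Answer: 95576101/235949252 ≈ 0.40507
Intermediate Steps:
X(I) = 15 - 5*I (X(I) = 5*(1 + (2 - I)) = 5*(3 - I) = 15 - 5*I)
g(M) = -25 (g(M) = 15 - 5*8 = 15 - 40 = -25)
g(7)/22132 - 17322/(-42644) = -25/22132 - 17322/(-42644) = -25*1/22132 - 17322*(-1/42644) = -25/22132 + 8661/21322 = 95576101/235949252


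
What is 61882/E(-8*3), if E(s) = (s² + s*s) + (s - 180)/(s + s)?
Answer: 247528/4625 ≈ 53.520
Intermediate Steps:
E(s) = 2*s² + (-180 + s)/(2*s) (E(s) = (s² + s²) + (-180 + s)/((2*s)) = 2*s² + (-180 + s)*(1/(2*s)) = 2*s² + (-180 + s)/(2*s))
61882/E(-8*3) = 61882/(((-180 - 8*3 + 4*(-8*3)³)/(2*((-8*3))))) = 61882/(((½)*(-180 - 24 + 4*(-24)³)/(-24))) = 61882/(((½)*(-1/24)*(-180 - 24 + 4*(-13824)))) = 61882/(((½)*(-1/24)*(-180 - 24 - 55296))) = 61882/(((½)*(-1/24)*(-55500))) = 61882/(4625/4) = 61882*(4/4625) = 247528/4625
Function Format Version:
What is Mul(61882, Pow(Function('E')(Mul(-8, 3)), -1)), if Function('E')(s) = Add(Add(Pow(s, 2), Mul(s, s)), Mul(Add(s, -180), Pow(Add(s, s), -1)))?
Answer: Rational(247528, 4625) ≈ 53.520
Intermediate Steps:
Function('E')(s) = Add(Mul(2, Pow(s, 2)), Mul(Rational(1, 2), Pow(s, -1), Add(-180, s))) (Function('E')(s) = Add(Add(Pow(s, 2), Pow(s, 2)), Mul(Add(-180, s), Pow(Mul(2, s), -1))) = Add(Mul(2, Pow(s, 2)), Mul(Add(-180, s), Mul(Rational(1, 2), Pow(s, -1)))) = Add(Mul(2, Pow(s, 2)), Mul(Rational(1, 2), Pow(s, -1), Add(-180, s))))
Mul(61882, Pow(Function('E')(Mul(-8, 3)), -1)) = Mul(61882, Pow(Mul(Rational(1, 2), Pow(Mul(-8, 3), -1), Add(-180, Mul(-8, 3), Mul(4, Pow(Mul(-8, 3), 3)))), -1)) = Mul(61882, Pow(Mul(Rational(1, 2), Pow(-24, -1), Add(-180, -24, Mul(4, Pow(-24, 3)))), -1)) = Mul(61882, Pow(Mul(Rational(1, 2), Rational(-1, 24), Add(-180, -24, Mul(4, -13824))), -1)) = Mul(61882, Pow(Mul(Rational(1, 2), Rational(-1, 24), Add(-180, -24, -55296)), -1)) = Mul(61882, Pow(Mul(Rational(1, 2), Rational(-1, 24), -55500), -1)) = Mul(61882, Pow(Rational(4625, 4), -1)) = Mul(61882, Rational(4, 4625)) = Rational(247528, 4625)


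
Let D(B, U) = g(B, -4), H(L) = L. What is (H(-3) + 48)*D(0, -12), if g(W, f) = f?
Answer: -180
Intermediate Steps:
D(B, U) = -4
(H(-3) + 48)*D(0, -12) = (-3 + 48)*(-4) = 45*(-4) = -180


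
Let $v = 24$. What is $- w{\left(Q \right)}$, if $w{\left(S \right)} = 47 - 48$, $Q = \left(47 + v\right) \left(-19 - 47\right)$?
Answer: $1$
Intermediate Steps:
$Q = -4686$ ($Q = \left(47 + 24\right) \left(-19 - 47\right) = 71 \left(-66\right) = -4686$)
$w{\left(S \right)} = -1$
$- w{\left(Q \right)} = \left(-1\right) \left(-1\right) = 1$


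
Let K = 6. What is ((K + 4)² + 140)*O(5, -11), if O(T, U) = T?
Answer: 1200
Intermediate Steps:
((K + 4)² + 140)*O(5, -11) = ((6 + 4)² + 140)*5 = (10² + 140)*5 = (100 + 140)*5 = 240*5 = 1200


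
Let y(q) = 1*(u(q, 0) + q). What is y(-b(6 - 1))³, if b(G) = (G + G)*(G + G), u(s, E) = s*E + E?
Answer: -1000000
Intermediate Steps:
u(s, E) = E + E*s (u(s, E) = E*s + E = E + E*s)
b(G) = 4*G² (b(G) = (2*G)*(2*G) = 4*G²)
y(q) = q (y(q) = 1*(0*(1 + q) + q) = 1*(0 + q) = 1*q = q)
y(-b(6 - 1))³ = (-4*(6 - 1)²)³ = (-4*5²)³ = (-4*25)³ = (-1*100)³ = (-100)³ = -1000000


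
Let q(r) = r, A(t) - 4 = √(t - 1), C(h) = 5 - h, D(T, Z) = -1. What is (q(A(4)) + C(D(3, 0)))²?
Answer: (10 + √3)² ≈ 137.64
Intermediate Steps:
A(t) = 4 + √(-1 + t) (A(t) = 4 + √(t - 1) = 4 + √(-1 + t))
(q(A(4)) + C(D(3, 0)))² = ((4 + √(-1 + 4)) + (5 - 1*(-1)))² = ((4 + √3) + (5 + 1))² = ((4 + √3) + 6)² = (10 + √3)²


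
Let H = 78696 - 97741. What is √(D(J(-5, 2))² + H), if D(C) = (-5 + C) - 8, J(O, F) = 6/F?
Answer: 3*I*√2105 ≈ 137.64*I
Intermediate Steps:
D(C) = -13 + C
H = -19045
√(D(J(-5, 2))² + H) = √((-13 + 6/2)² - 19045) = √((-13 + 6*(½))² - 19045) = √((-13 + 3)² - 19045) = √((-10)² - 19045) = √(100 - 19045) = √(-18945) = 3*I*√2105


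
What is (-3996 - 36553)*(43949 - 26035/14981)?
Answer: -26696404649766/14981 ≈ -1.7820e+9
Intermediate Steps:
(-3996 - 36553)*(43949 - 26035/14981) = -40549*(43949 - 26035*1/14981) = -40549*(43949 - 26035/14981) = -40549*658373934/14981 = -26696404649766/14981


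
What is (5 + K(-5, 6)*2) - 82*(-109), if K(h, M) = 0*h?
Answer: 8943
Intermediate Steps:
K(h, M) = 0
(5 + K(-5, 6)*2) - 82*(-109) = (5 + 0*2) - 82*(-109) = (5 + 0) + 8938 = 5 + 8938 = 8943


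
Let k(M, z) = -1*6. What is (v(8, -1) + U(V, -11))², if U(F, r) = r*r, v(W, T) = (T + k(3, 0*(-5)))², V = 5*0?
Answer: 28900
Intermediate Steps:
k(M, z) = -6
V = 0
v(W, T) = (-6 + T)² (v(W, T) = (T - 6)² = (-6 + T)²)
U(F, r) = r²
(v(8, -1) + U(V, -11))² = ((-6 - 1)² + (-11)²)² = ((-7)² + 121)² = (49 + 121)² = 170² = 28900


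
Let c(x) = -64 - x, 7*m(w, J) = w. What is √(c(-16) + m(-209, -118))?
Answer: I*√3815/7 ≈ 8.8237*I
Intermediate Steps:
m(w, J) = w/7
√(c(-16) + m(-209, -118)) = √((-64 - 1*(-16)) + (⅐)*(-209)) = √((-64 + 16) - 209/7) = √(-48 - 209/7) = √(-545/7) = I*√3815/7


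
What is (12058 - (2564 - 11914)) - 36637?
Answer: -15229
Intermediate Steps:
(12058 - (2564 - 11914)) - 36637 = (12058 - 1*(-9350)) - 36637 = (12058 + 9350) - 36637 = 21408 - 36637 = -15229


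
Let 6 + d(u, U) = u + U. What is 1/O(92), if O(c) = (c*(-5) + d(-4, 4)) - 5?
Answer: -1/471 ≈ -0.0021231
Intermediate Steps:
d(u, U) = -6 + U + u (d(u, U) = -6 + (u + U) = -6 + (U + u) = -6 + U + u)
O(c) = -11 - 5*c (O(c) = (c*(-5) + (-6 + 4 - 4)) - 5 = (-5*c - 6) - 5 = (-6 - 5*c) - 5 = -11 - 5*c)
1/O(92) = 1/(-11 - 5*92) = 1/(-11 - 460) = 1/(-471) = -1/471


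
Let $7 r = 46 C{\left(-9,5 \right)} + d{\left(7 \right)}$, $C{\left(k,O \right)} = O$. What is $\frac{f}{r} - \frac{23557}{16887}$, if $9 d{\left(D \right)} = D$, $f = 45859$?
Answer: $\frac{48739590890}{35074299} \approx 1389.6$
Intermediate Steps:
$d{\left(D \right)} = \frac{D}{9}$
$r = \frac{2077}{63}$ ($r = \frac{46 \cdot 5 + \frac{1}{9} \cdot 7}{7} = \frac{230 + \frac{7}{9}}{7} = \frac{1}{7} \cdot \frac{2077}{9} = \frac{2077}{63} \approx 32.968$)
$\frac{f}{r} - \frac{23557}{16887} = \frac{45859}{\frac{2077}{63}} - \frac{23557}{16887} = 45859 \cdot \frac{63}{2077} - \frac{23557}{16887} = \frac{2889117}{2077} - \frac{23557}{16887} = \frac{48739590890}{35074299}$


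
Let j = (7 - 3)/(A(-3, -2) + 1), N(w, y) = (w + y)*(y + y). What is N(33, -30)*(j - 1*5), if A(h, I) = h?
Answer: 1260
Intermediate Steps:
N(w, y) = 2*y*(w + y) (N(w, y) = (w + y)*(2*y) = 2*y*(w + y))
j = -2 (j = (7 - 3)/(-3 + 1) = 4/(-2) = 4*(-½) = -2)
N(33, -30)*(j - 1*5) = (2*(-30)*(33 - 30))*(-2 - 1*5) = (2*(-30)*3)*(-2 - 5) = -180*(-7) = 1260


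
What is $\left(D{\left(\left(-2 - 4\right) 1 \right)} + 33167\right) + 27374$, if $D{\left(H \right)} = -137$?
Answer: $60404$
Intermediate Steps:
$\left(D{\left(\left(-2 - 4\right) 1 \right)} + 33167\right) + 27374 = \left(-137 + 33167\right) + 27374 = 33030 + 27374 = 60404$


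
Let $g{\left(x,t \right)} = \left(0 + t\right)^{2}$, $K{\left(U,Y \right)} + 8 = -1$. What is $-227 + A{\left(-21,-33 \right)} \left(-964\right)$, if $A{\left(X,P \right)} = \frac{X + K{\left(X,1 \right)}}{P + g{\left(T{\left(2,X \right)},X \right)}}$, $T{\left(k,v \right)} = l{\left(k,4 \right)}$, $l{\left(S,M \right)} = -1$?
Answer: $- \frac{2654}{17} \approx -156.12$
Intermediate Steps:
$K{\left(U,Y \right)} = -9$ ($K{\left(U,Y \right)} = -8 - 1 = -9$)
$T{\left(k,v \right)} = -1$
$g{\left(x,t \right)} = t^{2}$
$A{\left(X,P \right)} = \frac{-9 + X}{P + X^{2}}$ ($A{\left(X,P \right)} = \frac{X - 9}{P + X^{2}} = \frac{-9 + X}{P + X^{2}}$)
$-227 + A{\left(-21,-33 \right)} \left(-964\right) = -227 + \frac{-9 - 21}{-33 + \left(-21\right)^{2}} \left(-964\right) = -227 + \frac{1}{-33 + 441} \left(-30\right) \left(-964\right) = -227 + \frac{1}{408} \left(-30\right) \left(-964\right) = -227 - - \frac{1205}{17} = -227 + \frac{1205}{17} = - \frac{2654}{17}$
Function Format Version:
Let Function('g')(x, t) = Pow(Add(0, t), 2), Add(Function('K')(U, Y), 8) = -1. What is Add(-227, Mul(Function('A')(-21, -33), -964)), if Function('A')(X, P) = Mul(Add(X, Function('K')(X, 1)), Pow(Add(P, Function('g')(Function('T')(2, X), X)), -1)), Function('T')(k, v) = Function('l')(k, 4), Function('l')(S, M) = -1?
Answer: Rational(-2654, 17) ≈ -156.12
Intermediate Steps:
Function('K')(U, Y) = -9 (Function('K')(U, Y) = Add(-8, -1) = -9)
Function('T')(k, v) = -1
Function('g')(x, t) = Pow(t, 2)
Function('A')(X, P) = Mul(Pow(Add(P, Pow(X, 2)), -1), Add(-9, X)) (Function('A')(X, P) = Mul(Add(X, -9), Pow(Add(P, Pow(X, 2)), -1)) = Mul(Add(-9, X), Pow(Add(P, Pow(X, 2)), -1)) = Mul(Pow(Add(P, Pow(X, 2)), -1), Add(-9, X)))
Add(-227, Mul(Function('A')(-21, -33), -964)) = Add(-227, Mul(Mul(Pow(Add(-33, Pow(-21, 2)), -1), Add(-9, -21)), -964)) = Add(-227, Mul(Mul(Pow(Add(-33, 441), -1), -30), -964)) = Add(-227, Mul(Mul(Pow(408, -1), -30), -964)) = Add(-227, Mul(Mul(Rational(1, 408), -30), -964)) = Add(-227, Mul(Rational(-5, 68), -964)) = Add(-227, Rational(1205, 17)) = Rational(-2654, 17)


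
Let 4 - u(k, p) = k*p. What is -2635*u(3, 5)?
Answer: 28985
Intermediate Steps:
u(k, p) = 4 - k*p
-2635*u(3, 5) = -2635*(4 - 1*3*5) = -2635*(4 - 15) = -2635*(-11) = 28985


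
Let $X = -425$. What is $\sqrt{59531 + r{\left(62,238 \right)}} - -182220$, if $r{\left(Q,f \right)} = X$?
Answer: $182220 + \sqrt{59106} \approx 1.8246 \cdot 10^{5}$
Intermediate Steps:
$r{\left(Q,f \right)} = -425$
$\sqrt{59531 + r{\left(62,238 \right)}} - -182220 = \sqrt{59531 - 425} - -182220 = \sqrt{59106} + 182220 = 182220 + \sqrt{59106}$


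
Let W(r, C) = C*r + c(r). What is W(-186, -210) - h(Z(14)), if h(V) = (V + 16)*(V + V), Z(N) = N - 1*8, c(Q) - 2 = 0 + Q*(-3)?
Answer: 39356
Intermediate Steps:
c(Q) = 2 - 3*Q (c(Q) = 2 + (0 + Q*(-3)) = 2 + (0 - 3*Q) = 2 - 3*Q)
Z(N) = -8 + N (Z(N) = N - 8 = -8 + N)
h(V) = 2*V*(16 + V) (h(V) = (16 + V)*(2*V) = 2*V*(16 + V))
W(r, C) = 2 - 3*r + C*r (W(r, C) = C*r + (2 - 3*r) = 2 - 3*r + C*r)
W(-186, -210) - h(Z(14)) = (2 - 3*(-186) - 210*(-186)) - 2*(-8 + 14)*(16 + (-8 + 14)) = (2 + 558 + 39060) - 2*6*(16 + 6) = 39620 - 2*6*22 = 39620 - 1*264 = 39620 - 264 = 39356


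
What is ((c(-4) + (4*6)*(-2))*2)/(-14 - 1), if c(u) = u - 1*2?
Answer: 36/5 ≈ 7.2000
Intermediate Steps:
c(u) = -2 + u (c(u) = u - 2 = -2 + u)
((c(-4) + (4*6)*(-2))*2)/(-14 - 1) = (((-2 - 4) + (4*6)*(-2))*2)/(-14 - 1) = ((-6 + 24*(-2))*2)/(-15) = ((-6 - 48)*2)*(-1/15) = -54*2*(-1/15) = -108*(-1/15) = 36/5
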